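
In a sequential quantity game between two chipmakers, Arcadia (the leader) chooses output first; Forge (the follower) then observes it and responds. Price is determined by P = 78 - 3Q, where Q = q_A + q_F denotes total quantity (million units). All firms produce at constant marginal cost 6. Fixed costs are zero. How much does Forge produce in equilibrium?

6

The follower Forge best-responds to any q_A: π_F = (78 - 3Q)q_F - 6q_F.
∂π_F/∂q_F = 72 - 3q_A - 6q_F = 0 gives the reaction function q_F = (72 - 3q_A)/6.
Arcadia substitutes q_F(q_A) into its own profit: π_A = q_A(78 - 3q_A - (72 - 3q_A)/2) - 6q_A = (42 - (3/2)q_A)q_A - 6q_A.
The leader's first-order condition 36 - 3q_A = 0 yields q_A = 12.
Then q_F = (72 - 3·12)/6 = 6.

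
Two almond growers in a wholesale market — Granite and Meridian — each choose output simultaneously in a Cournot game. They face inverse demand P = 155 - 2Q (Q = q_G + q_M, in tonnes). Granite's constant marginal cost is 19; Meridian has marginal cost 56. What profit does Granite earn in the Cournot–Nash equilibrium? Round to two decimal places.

1662.72

Granite's profit: π_G = (155 - 2Q)q_G - (19q_G). Setting ∂π_G/∂q_G = 0: 136 - 4q_G - 2(q_M) = 0.
Meridian's profit: π_M = (155 - 2Q)q_M - (56q_M). Setting ∂π_M/∂q_M = 0: 99 - 4q_M - 2(q_G) = 0.
So q_G = (136 - 2q_M)/4 and q_M = (99 - 2q_G)/4.
Substituting one into the other gives q_G = 173/6 and q_M = 31/3.
Price P = 155 - 2·(235/6) = 230/3.
Granite's profit: (230/3 - 19)·(173/6) = 1662.7222.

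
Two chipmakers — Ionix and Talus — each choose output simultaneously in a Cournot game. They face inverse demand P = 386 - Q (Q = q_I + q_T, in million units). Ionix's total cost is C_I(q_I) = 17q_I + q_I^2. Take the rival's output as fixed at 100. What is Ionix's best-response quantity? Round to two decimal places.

67.25

With the rival's output fixed at 100, Ionix's profit is π_I = (386 - 100 - q_I)q_I - (17q_I + q_I²) = (286 - q_I)q_I - (17q_I + q_I²).
∂π_I/∂q_I = 269 - 4q_I = 0, so q_I = 269/4.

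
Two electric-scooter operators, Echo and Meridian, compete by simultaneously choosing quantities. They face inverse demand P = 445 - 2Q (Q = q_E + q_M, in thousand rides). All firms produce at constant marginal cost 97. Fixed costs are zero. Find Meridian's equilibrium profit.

Each firm earns π_i = (445 - 2Q)q_i - 97q_i.
Setting ∂π_i/∂q_i = 0 with rivals' quantities fixed: 348 - 4q_i - 2q_j = 0.
By symmetry each firm produces the same amount; substituting q_j = q_i yields q_i = 348/6 = 58.
Price P = 445 - 2·116 = 213.
Meridian's profit: (213 - 97)·58 = 6728.

6728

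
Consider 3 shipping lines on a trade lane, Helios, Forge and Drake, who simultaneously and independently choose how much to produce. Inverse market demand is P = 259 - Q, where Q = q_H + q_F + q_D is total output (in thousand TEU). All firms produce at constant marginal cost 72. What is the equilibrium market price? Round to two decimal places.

A representative firm's profit is π_i = q_i(259 - Q) - 72q_i.
Setting ∂π_i/∂q_i = 0 with rivals' quantities fixed: 187 - 2q_i - Σ_{j≠i} q_j = 0.
With identical firms every q_j equals q_i, so Σ_{j≠i} q_j = 2q_i and 187 = 4q_i, giving q_i = 187/4.
Total output Q = 561/4, so price P = 259 - 561/4 = 475/4.

118.75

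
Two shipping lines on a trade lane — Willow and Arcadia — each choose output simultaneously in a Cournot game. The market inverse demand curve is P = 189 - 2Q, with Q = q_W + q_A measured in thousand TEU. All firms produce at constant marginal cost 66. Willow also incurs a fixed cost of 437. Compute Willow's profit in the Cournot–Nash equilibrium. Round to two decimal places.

403.50

Each firm earns π_i = (189 - 2Q)q_i - 66q_i.
Setting ∂π_i/∂q_i = 0 with rivals' quantities fixed: 123 - 4q_i - 2q_j = 0.
With identical firms every q_j equals q_i, so q_j = q_i and 123 = 6q_i, giving q_i = 41/2.
Price P = 189 - 2·41 = 107.
Willow's profit: (107 - 66)·(41/2) - 437 = 807/2.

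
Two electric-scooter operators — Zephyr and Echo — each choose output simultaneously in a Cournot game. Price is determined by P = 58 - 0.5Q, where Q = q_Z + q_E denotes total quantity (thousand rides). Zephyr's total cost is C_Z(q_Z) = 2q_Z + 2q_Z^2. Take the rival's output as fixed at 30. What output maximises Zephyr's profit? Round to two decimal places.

With the rival's output fixed at 30, Zephyr's profit is π_Z = (58 - (1/2)·30 - (1/2)q_Z)q_Z - (2q_Z + 2q_Z²) = (43 - (1/2)q_Z)q_Z - (2q_Z + 2q_Z²).
∂π_Z/∂q_Z = 41 - 5q_Z = 0, so q_Z = 41/5.

8.20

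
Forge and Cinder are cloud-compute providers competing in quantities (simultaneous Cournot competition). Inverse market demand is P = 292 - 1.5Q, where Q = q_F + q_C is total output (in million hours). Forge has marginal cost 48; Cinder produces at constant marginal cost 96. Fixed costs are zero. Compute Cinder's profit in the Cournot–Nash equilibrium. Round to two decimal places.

1622.52

Forge's profit: π_F = (292 - 1.5Q)q_F - (48q_F). Setting ∂π_F/∂q_F = 0: 244 - 3q_F - (3/2)(q_C) = 0.
Cinder's first-order condition: 196 - 3q_C - (3/2)(q_F) = 0.
So q_F = (244 - (3/2)q_C)/3 and q_C = (196 - (3/2)q_F)/3.
Solving the pair: q_F = 584/9, q_C = 296/9.
Price P = 292 - (3/2)·(880/9) = 436/3.
Cinder's profit: (436/3 - 96)·(296/9) = 1622.5185.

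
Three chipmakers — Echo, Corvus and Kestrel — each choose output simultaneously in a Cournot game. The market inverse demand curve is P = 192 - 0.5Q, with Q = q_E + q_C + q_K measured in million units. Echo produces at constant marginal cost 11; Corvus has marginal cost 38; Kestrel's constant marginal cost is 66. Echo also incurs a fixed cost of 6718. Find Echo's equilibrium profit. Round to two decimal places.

Echo's profit: π_E = (192 - 0.5Q)q_E - (11q_E). Setting ∂π_E/∂q_E = 0: 181 - q_E - (1/2)(q_C + q_K) = 0.
Corvus's profit: π_C = (192 - 0.5Q)q_C - (38q_C). Setting ∂π_C/∂q_C = 0: 154 - q_C - (1/2)(q_E + q_K) = 0.
Kestrel's profit: π_K = (192 - 0.5Q)q_K - (66q_K). Setting ∂π_K/∂q_K = 0: 126 - q_K - (1/2)(q_E + q_C) = 0.
Adding the 3 first-order conditions: 461 − 2Q = 0, so Q = 461/2.
Back-substituting: q_E = (181 − 461/4)/(1/2) = 263/2, q_C = (154 − 461/4)/(1/2) = 155/2, q_K = (126 − 461/4)/(1/2) = 43/2.
Price P = 192 - (1/2)·(461/2) = 307/4.
Echo's profit: (307/4 - 11)·(263/2) - 6718 = 1928.1250.

1928.13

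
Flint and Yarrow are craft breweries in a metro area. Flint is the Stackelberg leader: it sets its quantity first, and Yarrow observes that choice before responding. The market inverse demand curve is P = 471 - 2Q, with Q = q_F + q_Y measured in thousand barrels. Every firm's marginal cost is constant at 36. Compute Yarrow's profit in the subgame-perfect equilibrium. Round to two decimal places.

The follower Yarrow best-responds to any q_F: π_Y = (471 - 2Q)q_Y - 36q_Y.
∂π_Y/∂q_Y = 435 - 2q_F - 4q_Y = 0 gives the reaction function q_Y = (435 - 2q_F)/4.
The leader anticipates this reaction. Substituting into P = 471 - 2Q gives P = 507/2 - q_F, so π_F = (507/2 - q_F)q_F - 36q_F.
Leader FOC: 435/2 - 2q_F = 0, so q_F = 435/4.
Then q_Y = (435 - 2·(435/4))/4 = 435/8.
Price P = 471 - 2·(1305/8) = 579/4.
Yarrow's profit: (579/4 - 36)·(435/8) = 5913.2813.

5913.28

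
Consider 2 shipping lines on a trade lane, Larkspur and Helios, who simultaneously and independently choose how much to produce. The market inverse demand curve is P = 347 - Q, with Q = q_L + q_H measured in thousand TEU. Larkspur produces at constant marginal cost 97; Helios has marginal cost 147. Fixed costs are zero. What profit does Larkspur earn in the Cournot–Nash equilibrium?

Larkspur's profit: π_L = (347 - Q)q_L - (97q_L). Setting ∂π_L/∂q_L = 0: 250 - 2q_L - (q_H) = 0.
Helios's profit: π_H = (347 - Q)q_H - (147q_H). Setting ∂π_H/∂q_H = 0: 200 - 2q_H - (q_L) = 0.
Best responses: q_L = (250 - q_H)/2, q_H = (200 - q_L)/2.
Substituting one into the other gives q_L = 100 and q_H = 50.
Price P = 347 - 150 = 197.
Larkspur's profit: (197 - 97)·100 = 10000.

10000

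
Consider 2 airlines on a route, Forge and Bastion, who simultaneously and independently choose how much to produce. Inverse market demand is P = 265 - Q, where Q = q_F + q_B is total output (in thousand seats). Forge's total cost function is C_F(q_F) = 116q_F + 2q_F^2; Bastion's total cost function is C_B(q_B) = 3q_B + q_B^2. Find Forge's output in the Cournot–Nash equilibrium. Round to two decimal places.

14.52

Forge's profit: π_F = (265 - Q)q_F - (116q_F + 2q_F²). Setting ∂π_F/∂q_F = 0: 149 - 6q_F - (q_B) = 0.
Bastion's first-order condition: 262 - 4q_B - (q_F) = 0.
So q_F = (149 - q_B)/6 and q_B = (262 - q_F)/4.
Substituting one into the other gives q_F = 334/23 and q_B = 1423/23.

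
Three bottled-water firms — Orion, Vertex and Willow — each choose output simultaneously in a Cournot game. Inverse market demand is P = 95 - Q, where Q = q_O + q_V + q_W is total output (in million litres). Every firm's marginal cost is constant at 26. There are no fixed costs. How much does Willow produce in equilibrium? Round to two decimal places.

17.25

Each firm earns π_i = (95 - Q)q_i - 26q_i.
First-order condition (treating rivals' output as given): 69 - 2q_i - Σ_{j≠i} q_j = 0.
By symmetry each firm produces the same amount; substituting Σ_{j≠i} q_j = 2q_i yields q_i = 69/4.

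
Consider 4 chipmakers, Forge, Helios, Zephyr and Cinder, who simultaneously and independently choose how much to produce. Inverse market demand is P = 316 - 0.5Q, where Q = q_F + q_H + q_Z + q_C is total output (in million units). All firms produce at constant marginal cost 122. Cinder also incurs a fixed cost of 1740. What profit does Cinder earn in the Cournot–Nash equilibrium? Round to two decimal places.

1270.88

A representative firm's profit is π_i = q_i(316 - 0.5Q) - 122q_i.
First-order condition (treating rivals' output as given): 194 - q_i - (1/2)·Σ_{j≠i} q_j = 0.
By symmetry each firm produces the same amount; substituting Σ_{j≠i} q_j = 3q_i yields q_i = 194/(5/2) = 388/5.
Price P = 316 - (1/2)·(1552/5) = 804/5.
Cinder's profit: (804/5 - 122)·(388/5) - 1740 = 1270.8800.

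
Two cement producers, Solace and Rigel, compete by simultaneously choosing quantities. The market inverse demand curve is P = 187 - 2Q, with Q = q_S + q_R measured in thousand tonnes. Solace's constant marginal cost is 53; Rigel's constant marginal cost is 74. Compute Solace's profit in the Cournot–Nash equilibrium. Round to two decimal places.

Solace's profit: π_S = (187 - 2Q)q_S - (53q_S). Setting ∂π_S/∂q_S = 0: 134 - 4q_S - 2(q_R) = 0.
Rigel's first-order condition: 113 - 4q_R - 2(q_S) = 0.
Rearranging gives the reaction functions q_S = (134 - 2q_R)/4 and q_R = (113 - 2q_S)/4.
Substituting one into the other gives q_S = 155/6 and q_R = 46/3.
Price P = 187 - 2·(247/6) = 314/3.
Solace's profit: (314/3 - 53)·(155/6) = 1334.7222.

1334.72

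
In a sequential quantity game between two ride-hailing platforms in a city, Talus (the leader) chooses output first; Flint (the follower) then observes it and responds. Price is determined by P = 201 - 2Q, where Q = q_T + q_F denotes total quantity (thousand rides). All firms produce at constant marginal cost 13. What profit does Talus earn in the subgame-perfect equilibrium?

2209

The follower Flint best-responds to any q_T: π_F = (201 - 2Q)q_F - 13q_F.
Follower FOC: 188 - 2q_T - 4q_F = 0, so q_F(q_T) = (188 - 2q_T)/4.
The leader anticipates this reaction. Substituting into P = 201 - 2Q gives P = 107 - q_T, so π_T = (107 - q_T)q_T - 13q_T.
Leader FOC: 94 - 2q_T = 0, so q_T = 47.
Then q_F = (188 - 2·47)/4 = 47/2.
Price P = 201 - 2·(141/2) = 60.
Talus's profit: (60 - 13)·47 = 2209.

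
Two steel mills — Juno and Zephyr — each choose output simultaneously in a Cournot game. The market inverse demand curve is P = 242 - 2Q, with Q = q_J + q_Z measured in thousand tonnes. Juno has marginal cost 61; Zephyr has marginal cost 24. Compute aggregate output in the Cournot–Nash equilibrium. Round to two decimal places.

66.50

Juno's profit: π_J = (242 - 2Q)q_J - (61q_J). Setting ∂π_J/∂q_J = 0: 181 - 4q_J - 2(q_Z) = 0.
Zephyr's profit: π_Z = (242 - 2Q)q_Z - (24q_Z). Setting ∂π_Z/∂q_Z = 0: 218 - 4q_Z - 2(q_J) = 0.
Rearranging gives the reaction functions q_J = (181 - 2q_Z)/4 and q_Z = (218 - 2q_J)/4.
Substituting one into the other gives q_J = 24 and q_Z = 85/2.
Total output Q = 24 + 85/2 = 133/2.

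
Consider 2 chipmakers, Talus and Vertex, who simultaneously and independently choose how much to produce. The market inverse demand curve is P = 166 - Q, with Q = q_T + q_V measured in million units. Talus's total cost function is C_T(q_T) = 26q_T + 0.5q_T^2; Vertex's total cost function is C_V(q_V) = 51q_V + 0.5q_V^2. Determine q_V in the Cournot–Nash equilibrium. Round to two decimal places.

Talus's profit: π_T = (166 - Q)q_T - (26q_T + (1/2)q_T²). Setting ∂π_T/∂q_T = 0: 140 - 3q_T - (q_V) = 0.
Vertex's first-order condition: 115 - 3q_V - (q_T) = 0.
Best responses: q_T = (140 - q_V)/3, q_V = (115 - q_T)/3.
Substituting one into the other gives q_T = 305/8 and q_V = 205/8.

25.63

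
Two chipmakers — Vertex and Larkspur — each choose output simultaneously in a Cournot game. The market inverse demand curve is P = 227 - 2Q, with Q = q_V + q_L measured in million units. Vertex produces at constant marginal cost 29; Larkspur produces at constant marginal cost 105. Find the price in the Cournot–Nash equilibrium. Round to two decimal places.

Vertex's profit: π_V = (227 - 2Q)q_V - (29q_V). Setting ∂π_V/∂q_V = 0: 198 - 4q_V - 2(q_L) = 0.
Larkspur's profit: π_L = (227 - 2Q)q_L - (105q_L). Setting ∂π_L/∂q_L = 0: 122 - 4q_L - 2(q_V) = 0.
So q_V = (198 - 2q_L)/4 and q_L = (122 - 2q_V)/4.
Solving the pair: q_V = 137/3, q_L = 23/3.
Total output Q = 160/3, so price P = 227 - 2·(160/3) = 361/3.

120.33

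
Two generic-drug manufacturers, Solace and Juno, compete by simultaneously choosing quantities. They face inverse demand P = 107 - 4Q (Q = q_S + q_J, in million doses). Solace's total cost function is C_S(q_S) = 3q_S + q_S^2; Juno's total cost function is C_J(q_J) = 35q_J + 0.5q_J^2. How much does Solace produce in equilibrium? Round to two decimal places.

Solace's profit: π_S = (107 - 4Q)q_S - (3q_S + q_S²). Setting ∂π_S/∂q_S = 0: 104 - 10q_S - 4(q_J) = 0.
Juno's profit: π_J = (107 - 4Q)q_J - (35q_J + (1/2)q_J²). Setting ∂π_J/∂q_J = 0: 72 - 9q_J - 4(q_S) = 0.
Rearranging gives the reaction functions q_S = (104 - 4q_J)/10 and q_J = (72 - 4q_S)/9.
Substituting one into the other gives q_S = 324/37 and q_J = 152/37.

8.76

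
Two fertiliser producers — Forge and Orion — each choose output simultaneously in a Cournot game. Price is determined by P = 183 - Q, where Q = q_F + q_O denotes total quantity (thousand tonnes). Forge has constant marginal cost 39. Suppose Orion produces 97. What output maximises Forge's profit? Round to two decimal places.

23.50

With the rival's output fixed at 97, Forge's profit is π_F = (183 - 97 - q_F)q_F - (39q_F) = (86 - q_F)q_F - (39q_F).
∂π_F/∂q_F = 47 - 2q_F = 0, so q_F = 47/2.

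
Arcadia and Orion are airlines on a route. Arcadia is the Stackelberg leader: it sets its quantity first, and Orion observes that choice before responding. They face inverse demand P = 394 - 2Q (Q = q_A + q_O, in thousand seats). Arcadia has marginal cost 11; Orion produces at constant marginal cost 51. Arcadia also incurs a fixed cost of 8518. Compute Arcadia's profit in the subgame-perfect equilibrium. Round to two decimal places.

2665.06

The follower Orion best-responds to any q_A: π_O = (394 - 2Q)q_O - 51q_O.
Follower FOC: 343 - 2q_A - 4q_O = 0, so q_O(q_A) = (343 - 2q_A)/4.
Arcadia substitutes q_O(q_A) into its own profit: π_A = q_A(394 - 2q_A - (343 - 2q_A)/2) - 11q_A = (445/2 - q_A)q_A - 11q_A.
Leader FOC: 423/2 - 2q_A = 0, so q_A = 423/4.
Then q_O = (343 - 2·(423/4))/4 = 263/8.
Price P = 394 - 2·(1109/8) = 467/4.
Arcadia's profit: (467/4 - 11)·(423/4) - 8518 = 2665.0625.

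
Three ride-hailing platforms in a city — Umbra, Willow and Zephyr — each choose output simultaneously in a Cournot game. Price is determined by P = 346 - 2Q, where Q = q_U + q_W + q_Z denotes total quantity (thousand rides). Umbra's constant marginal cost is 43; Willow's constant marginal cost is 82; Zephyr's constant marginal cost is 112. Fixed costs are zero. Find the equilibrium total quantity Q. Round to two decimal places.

Umbra's profit: π_U = (346 - 2Q)q_U - (43q_U). Setting ∂π_U/∂q_U = 0: 303 - 4q_U - 2(q_W + q_Z) = 0.
Willow's profit: π_W = (346 - 2Q)q_W - (82q_W). Setting ∂π_W/∂q_W = 0: 264 - 4q_W - 2(q_U + q_Z) = 0.
Zephyr's profit: π_Z = (346 - 2Q)q_Z - (112q_Z). Setting ∂π_Z/∂q_Z = 0: 234 - 4q_Z - 2(q_U + q_W) = 0.
Summing all 3 equations gives 801 − 8Q = 0, hence Q = 801/8.
Back-substituting: q_U = (303 − 801/4)/2 = 411/8, q_W = (264 − 801/4)/2 = 255/8, q_Z = (234 − 801/4)/2 = 135/8.
Total output Q = 411/8 + 255/8 + 135/8 = 801/8.

100.13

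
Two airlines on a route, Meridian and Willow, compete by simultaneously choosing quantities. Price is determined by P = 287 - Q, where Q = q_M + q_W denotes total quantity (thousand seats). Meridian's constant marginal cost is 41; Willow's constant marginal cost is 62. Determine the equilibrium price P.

Meridian's profit: π_M = (287 - Q)q_M - (41q_M). Setting ∂π_M/∂q_M = 0: 246 - 2q_M - (q_W) = 0.
Willow's profit: π_W = (287 - Q)q_W - (62q_W). Setting ∂π_W/∂q_W = 0: 225 - 2q_W - (q_M) = 0.
Rearranging gives the reaction functions q_M = (246 - q_W)/2 and q_W = (225 - q_M)/2.
Solving the pair: q_M = 89, q_W = 68.
Total output Q = 157, so price P = 287 - 157 = 130.

130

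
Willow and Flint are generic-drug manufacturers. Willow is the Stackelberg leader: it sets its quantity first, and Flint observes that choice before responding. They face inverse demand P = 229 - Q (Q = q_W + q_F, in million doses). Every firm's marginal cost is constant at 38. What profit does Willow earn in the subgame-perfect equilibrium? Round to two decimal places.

4560.13

The follower Flint best-responds to any q_W: π_F = (229 - Q)q_F - 38q_F.
Setting the follower's marginal profit to zero, 191 - q_W - 2q_F = 0, i.e. q_F = (191 - q_W)/2.
Willow substitutes q_F(q_W) into its own profit: π_W = q_W(229 - q_W - (191 - q_W)/2) - 38q_W = (267/2 - (1/2)q_W)q_W - 38q_W.
Maximising: ∂π_W/∂q_W = 191/2 - q_W = 0, giving q_W = 191/2.
Then q_F = (191 - 191/2)/2 = 191/4.
Price P = 229 - 573/4 = 343/4.
Willow's profit: (343/4 - 38)·(191/2) = 4560.1250.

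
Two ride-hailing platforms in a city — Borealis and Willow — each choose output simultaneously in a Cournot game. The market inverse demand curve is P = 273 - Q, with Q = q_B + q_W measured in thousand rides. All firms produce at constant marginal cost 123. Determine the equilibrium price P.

173

Each firm earns π_i = (273 - Q)q_i - 123q_i.
First-order condition (treating rivals' output as given): 150 - 2q_i - q_j = 0.
With identical firms every q_j equals q_i, so q_j = q_i and 150 = 3q_i, giving q_i = 50.
Total output Q = 100, so price P = 273 - 100 = 173.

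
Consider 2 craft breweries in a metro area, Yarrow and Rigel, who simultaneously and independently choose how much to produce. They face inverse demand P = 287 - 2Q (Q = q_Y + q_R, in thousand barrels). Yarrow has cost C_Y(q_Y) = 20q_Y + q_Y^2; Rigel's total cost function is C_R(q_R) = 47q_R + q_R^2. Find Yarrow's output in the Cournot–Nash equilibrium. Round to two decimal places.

Yarrow's profit: π_Y = (287 - 2Q)q_Y - (20q_Y + q_Y²). Setting ∂π_Y/∂q_Y = 0: 267 - 6q_Y - 2(q_R) = 0.
Rigel's profit: π_R = (287 - 2Q)q_R - (47q_R + q_R²). Setting ∂π_R/∂q_R = 0: 240 - 6q_R - 2(q_Y) = 0.
So q_Y = (267 - 2q_R)/6 and q_R = (240 - 2q_Y)/6.
Substituting one into the other gives q_Y = 561/16 and q_R = 453/16.

35.06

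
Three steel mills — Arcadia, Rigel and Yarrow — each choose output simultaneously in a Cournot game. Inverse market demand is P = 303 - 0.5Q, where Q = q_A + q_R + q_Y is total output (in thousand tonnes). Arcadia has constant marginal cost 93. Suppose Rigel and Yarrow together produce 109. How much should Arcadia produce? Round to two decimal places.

With rivals' combined output fixed at 109, Arcadia's profit is π_A = (303 - (1/2)·109 - (1/2)q_A)q_A - (93q_A) = (497/2 - (1/2)q_A)q_A - (93q_A).
∂π_A/∂q_A = 311/2 - q_A = 0, so q_A = 311/2.

155.50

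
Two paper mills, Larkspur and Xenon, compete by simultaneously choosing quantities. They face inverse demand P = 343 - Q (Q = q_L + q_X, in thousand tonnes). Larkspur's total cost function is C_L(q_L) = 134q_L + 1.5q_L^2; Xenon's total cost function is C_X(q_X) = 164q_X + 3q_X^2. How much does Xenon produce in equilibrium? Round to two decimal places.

Larkspur's profit: π_L = (343 - Q)q_L - (134q_L + (3/2)q_L²). Setting ∂π_L/∂q_L = 0: 209 - 5q_L - (q_X) = 0.
Xenon's profit: π_X = (343 - Q)q_X - (164q_X + 3q_X²). Setting ∂π_X/∂q_X = 0: 179 - 8q_X - (q_L) = 0.
Rearranging gives the reaction functions q_L = (209 - q_X)/5 and q_X = (179 - q_L)/8.
Substituting one into the other gives q_L = 1493/39 and q_X = 686/39.

17.59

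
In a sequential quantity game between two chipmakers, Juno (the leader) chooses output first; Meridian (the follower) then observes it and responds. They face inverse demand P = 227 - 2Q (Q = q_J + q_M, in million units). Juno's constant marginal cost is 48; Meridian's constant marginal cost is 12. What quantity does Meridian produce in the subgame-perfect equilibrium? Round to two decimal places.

35.88

The follower Meridian best-responds to any q_J: π_M = (227 - 2Q)q_M - 12q_M.
∂π_M/∂q_M = 215 - 2q_J - 4q_M = 0 gives the reaction function q_M = (215 - 2q_J)/4.
Juno substitutes q_M(q_J) into its own profit: π_J = q_J(227 - 2q_J - (215 - 2q_J)/2) - 48q_J = (239/2 - q_J)q_J - 48q_J.
The leader's first-order condition 143/2 - 2q_J = 0 yields q_J = 143/4.
Then q_M = (215 - 2·(143/4))/4 = 287/8.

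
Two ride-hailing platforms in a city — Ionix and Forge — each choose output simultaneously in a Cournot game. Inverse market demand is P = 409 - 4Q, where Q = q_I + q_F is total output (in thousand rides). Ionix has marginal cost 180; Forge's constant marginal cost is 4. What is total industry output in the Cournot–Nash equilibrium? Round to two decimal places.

52.83

Ionix's profit: π_I = (409 - 4Q)q_I - (180q_I). Setting ∂π_I/∂q_I = 0: 229 - 8q_I - 4(q_F) = 0.
Forge's first-order condition: 405 - 8q_F - 4(q_I) = 0.
So q_I = (229 - 4q_F)/8 and q_F = (405 - 4q_I)/8.
Substituting one into the other gives q_I = 53/12 and q_F = 581/12.
Total output Q = 53/12 + 581/12 = 317/6.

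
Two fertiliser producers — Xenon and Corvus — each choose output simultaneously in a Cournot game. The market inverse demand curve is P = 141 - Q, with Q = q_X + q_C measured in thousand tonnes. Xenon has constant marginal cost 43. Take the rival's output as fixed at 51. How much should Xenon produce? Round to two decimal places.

With the rival's output fixed at 51, Xenon's profit is π_X = (141 - 51 - q_X)q_X - (43q_X) = (90 - q_X)q_X - (43q_X).
∂π_X/∂q_X = 47 - 2q_X = 0, so q_X = 47/2.

23.50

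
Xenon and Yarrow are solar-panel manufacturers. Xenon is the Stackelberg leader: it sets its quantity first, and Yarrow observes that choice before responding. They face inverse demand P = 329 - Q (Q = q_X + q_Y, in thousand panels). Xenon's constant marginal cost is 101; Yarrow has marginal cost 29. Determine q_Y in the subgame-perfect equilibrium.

111

Solve by backward induction. Given q_X, the follower Yarrow maximises π_Y = (329 - q_X - q_Y)q_Y - 29q_Y.
Follower FOC: 300 - q_X - 2q_Y = 0, so q_Y(q_X) = (300 - q_X)/2.
Xenon substitutes q_Y(q_X) into its own profit: π_X = q_X(329 - q_X - (300 - q_X)/2) - 101q_X = (179 - (1/2)q_X)q_X - 101q_X.
Leader FOC: 78 - q_X = 0, so q_X = 78.
Then q_Y = (300 - 78)/2 = 111.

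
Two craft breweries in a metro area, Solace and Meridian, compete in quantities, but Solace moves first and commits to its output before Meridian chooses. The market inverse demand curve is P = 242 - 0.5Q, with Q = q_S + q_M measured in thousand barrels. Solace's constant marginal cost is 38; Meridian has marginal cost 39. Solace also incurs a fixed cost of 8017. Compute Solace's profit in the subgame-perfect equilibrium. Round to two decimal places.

The follower Meridian best-responds to any q_S: π_M = (242 - 0.5Q)q_M - 39q_M.
Setting the follower's marginal profit to zero, 203 - (1/2)q_S - q_M = 0, i.e. q_M = (203 - (1/2)q_S).
The leader anticipates this reaction. Substituting into P = 242 - 0.5Q gives P = 281/2 - (1/4)q_S, so π_S = (281/2 - (1/4)q_S)q_S - 38q_S.
Leader FOC: 205/2 - (1/2)q_S = 0, so q_S = 205.
Then q_M = (203 - (1/2)·205) = 201/2.
Price P = 242 - (1/2)·(611/2) = 357/4.
Solace's profit: (357/4 - 38)·205 - 8017 = 2489.2500.

2489.25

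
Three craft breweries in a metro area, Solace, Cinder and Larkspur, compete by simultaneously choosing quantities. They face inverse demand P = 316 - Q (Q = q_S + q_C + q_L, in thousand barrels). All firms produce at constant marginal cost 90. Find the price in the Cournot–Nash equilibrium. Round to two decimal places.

A representative firm's profit is π_i = q_i(316 - Q) - 90q_i.
Setting ∂π_i/∂q_i = 0 with rivals' quantities fixed: 226 - 2q_i - Σ_{j≠i} q_j = 0.
With identical firms every q_j equals q_i, so Σ_{j≠i} q_j = 2q_i and 226 = 4q_i, giving q_i = 113/2.
Total output Q = 339/2, so price P = 316 - 339/2 = 293/2.

146.50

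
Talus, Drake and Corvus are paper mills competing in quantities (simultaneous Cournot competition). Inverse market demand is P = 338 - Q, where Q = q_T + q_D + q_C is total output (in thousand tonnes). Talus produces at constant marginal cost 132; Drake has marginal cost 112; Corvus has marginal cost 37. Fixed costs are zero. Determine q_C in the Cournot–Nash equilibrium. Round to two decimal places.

117.75

Talus's profit: π_T = (338 - Q)q_T - (132q_T). Setting ∂π_T/∂q_T = 0: 206 - 2q_T - (q_D + q_C) = 0.
Drake's first-order condition: 226 - 2q_D - (q_T + q_C) = 0.
Corvus's profit: π_C = (338 - Q)q_C - (37q_C). Setting ∂π_C/∂q_C = 0: 301 - 2q_C - (q_T + q_D) = 0.
Adding the 3 first-order conditions: 733 − 4Q = 0, so Q = 733/4.
Back-substituting: q_T = (206 − 733/4) = 91/4, q_D = (226 − 733/4) = 171/4, q_C = (301 − 733/4) = 471/4.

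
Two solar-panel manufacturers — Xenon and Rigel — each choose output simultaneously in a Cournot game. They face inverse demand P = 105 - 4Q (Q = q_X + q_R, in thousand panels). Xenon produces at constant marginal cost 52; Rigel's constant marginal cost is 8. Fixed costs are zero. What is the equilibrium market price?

55

Xenon's profit: π_X = (105 - 4Q)q_X - (52q_X). Setting ∂π_X/∂q_X = 0: 53 - 8q_X - 4(q_R) = 0.
Rigel's profit: π_R = (105 - 4Q)q_R - (8q_R). Setting ∂π_R/∂q_R = 0: 97 - 8q_R - 4(q_X) = 0.
Best responses: q_X = (53 - 4q_R)/8, q_R = (97 - 4q_X)/8.
Solving the pair: q_X = 3/4, q_R = 47/4.
Total output Q = 25/2, so price P = 105 - 4·(25/2) = 55.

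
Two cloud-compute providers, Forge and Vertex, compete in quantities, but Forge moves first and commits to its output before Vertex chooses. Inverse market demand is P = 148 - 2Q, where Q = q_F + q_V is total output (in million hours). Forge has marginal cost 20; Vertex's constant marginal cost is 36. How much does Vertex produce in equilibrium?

Solve by backward induction. Given q_F, the follower Vertex maximises π_V = (148 - 2q_F - 2q_V)q_V - 36q_V.
∂π_V/∂q_V = 112 - 2q_F - 4q_V = 0 gives the reaction function q_V = (112 - 2q_F)/4.
Forge substitutes q_V(q_F) into its own profit: π_F = q_F(148 - 2q_F - (112 - 2q_F)/2) - 20q_F = (92 - q_F)q_F - 20q_F.
Maximising: ∂π_F/∂q_F = 72 - 2q_F = 0, giving q_F = 36.
Then q_V = (112 - 2·36)/4 = 10.

10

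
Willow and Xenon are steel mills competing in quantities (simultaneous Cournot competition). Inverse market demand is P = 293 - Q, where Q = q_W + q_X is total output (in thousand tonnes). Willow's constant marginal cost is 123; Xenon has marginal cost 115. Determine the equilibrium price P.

177

Willow's profit: π_W = (293 - Q)q_W - (123q_W). Setting ∂π_W/∂q_W = 0: 170 - 2q_W - (q_X) = 0.
Xenon's profit: π_X = (293 - Q)q_X - (115q_X). Setting ∂π_X/∂q_X = 0: 178 - 2q_X - (q_W) = 0.
So q_W = (170 - q_X)/2 and q_X = (178 - q_W)/2.
Substituting one into the other gives q_W = 54 and q_X = 62.
Total output Q = 116, so price P = 293 - 116 = 177.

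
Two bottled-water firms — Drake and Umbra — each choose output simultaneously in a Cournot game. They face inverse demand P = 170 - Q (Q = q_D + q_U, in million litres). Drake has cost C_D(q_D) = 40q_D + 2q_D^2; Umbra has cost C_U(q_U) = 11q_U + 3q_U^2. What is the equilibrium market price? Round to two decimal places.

133.72

Drake's profit: π_D = (170 - Q)q_D - (40q_D + 2q_D²). Setting ∂π_D/∂q_D = 0: 130 - 6q_D - (q_U) = 0.
Umbra's first-order condition: 159 - 8q_U - (q_D) = 0.
Rearranging gives the reaction functions q_D = (130 - q_U)/6 and q_U = (159 - q_D)/8.
Solving the pair: q_D = 881/47, q_U = 824/47.
Total output Q = 1705/47, so price P = 170 - 1705/47 = 133.7234.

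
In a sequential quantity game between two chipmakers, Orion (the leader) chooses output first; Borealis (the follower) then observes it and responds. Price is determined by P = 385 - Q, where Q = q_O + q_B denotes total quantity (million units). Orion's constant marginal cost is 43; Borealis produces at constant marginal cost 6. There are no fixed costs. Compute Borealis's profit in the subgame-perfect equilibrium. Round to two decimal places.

12825.56

Solve by backward induction. Given q_O, the follower Borealis maximises π_B = (385 - q_O - q_B)q_B - 6q_B.
Setting the follower's marginal profit to zero, 379 - q_O - 2q_B = 0, i.e. q_B = (379 - q_O)/2.
Orion substitutes q_B(q_O) into its own profit: π_O = q_O(385 - q_O - (379 - q_O)/2) - 43q_O = (391/2 - (1/2)q_O)q_O - 43q_O.
Leader FOC: 305/2 - q_O = 0, so q_O = 305/2.
Then q_B = (379 - 305/2)/2 = 453/4.
Price P = 385 - 1063/4 = 477/4.
Borealis's profit: (477/4 - 6)·(453/4) = 12825.5625.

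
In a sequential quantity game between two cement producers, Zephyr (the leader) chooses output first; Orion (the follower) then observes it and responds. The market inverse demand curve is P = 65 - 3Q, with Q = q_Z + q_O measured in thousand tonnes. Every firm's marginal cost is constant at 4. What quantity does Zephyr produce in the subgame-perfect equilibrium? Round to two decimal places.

10.17

Solve by backward induction. Given q_Z, the follower Orion maximises π_O = (65 - 3q_Z - 3q_O)q_O - 4q_O.
Follower FOC: 61 - 3q_Z - 6q_O = 0, so q_O(q_Z) = (61 - 3q_Z)/6.
Zephyr substitutes q_O(q_Z) into its own profit: π_Z = q_Z(65 - 3q_Z - (61 - 3q_Z)/2) - 4q_Z = (69/2 - (3/2)q_Z)q_Z - 4q_Z.
Leader FOC: 61/2 - 3q_Z = 0, so q_Z = 61/6.
Then q_O = (61 - 3·(61/6))/6 = 61/12.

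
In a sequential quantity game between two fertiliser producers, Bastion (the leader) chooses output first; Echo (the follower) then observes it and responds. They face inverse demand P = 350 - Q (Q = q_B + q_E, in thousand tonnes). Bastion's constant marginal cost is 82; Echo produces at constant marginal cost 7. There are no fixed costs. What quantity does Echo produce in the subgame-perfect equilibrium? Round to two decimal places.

Solve by backward induction. Given q_B, the follower Echo maximises π_E = (350 - q_B - q_E)q_E - 7q_E.
Setting the follower's marginal profit to zero, 343 - q_B - 2q_E = 0, i.e. q_E = (343 - q_B)/2.
The leader anticipates this reaction. Substituting into P = 350 - Q gives P = 357/2 - (1/2)q_B, so π_B = (357/2 - (1/2)q_B)q_B - 82q_B.
Leader FOC: 193/2 - q_B = 0, so q_B = 193/2.
Then q_E = (343 - 193/2)/2 = 493/4.

123.25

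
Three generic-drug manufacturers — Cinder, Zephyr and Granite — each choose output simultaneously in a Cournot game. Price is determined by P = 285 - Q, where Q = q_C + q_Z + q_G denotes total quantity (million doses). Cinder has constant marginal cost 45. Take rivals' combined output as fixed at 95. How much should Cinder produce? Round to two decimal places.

72.50

With rivals' combined output fixed at 95, Cinder's profit is π_C = (285 - 95 - q_C)q_C - (45q_C) = (190 - q_C)q_C - (45q_C).
∂π_C/∂q_C = 145 - 2q_C = 0, so q_C = 145/2.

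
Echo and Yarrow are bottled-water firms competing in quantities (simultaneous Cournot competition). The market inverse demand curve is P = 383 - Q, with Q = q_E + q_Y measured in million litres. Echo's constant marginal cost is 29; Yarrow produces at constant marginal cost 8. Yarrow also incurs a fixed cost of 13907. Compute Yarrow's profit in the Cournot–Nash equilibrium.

Echo's profit: π_E = (383 - Q)q_E - (29q_E). Setting ∂π_E/∂q_E = 0: 354 - 2q_E - (q_Y) = 0.
Yarrow's first-order condition: 375 - 2q_Y - (q_E) = 0.
Rearranging gives the reaction functions q_E = (354 - q_Y)/2 and q_Y = (375 - q_E)/2.
Solving the pair: q_E = 111, q_Y = 132.
Price P = 383 - 243 = 140.
Yarrow's profit: (140 - 8)·132 - 13907 = 3517.

3517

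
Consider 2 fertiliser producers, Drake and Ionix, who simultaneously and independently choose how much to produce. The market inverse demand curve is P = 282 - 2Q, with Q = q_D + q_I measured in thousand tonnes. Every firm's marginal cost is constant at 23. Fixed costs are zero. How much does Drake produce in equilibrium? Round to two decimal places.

43.17

A representative firm's profit is π_i = q_i(282 - 2Q) - 23q_i.
First-order condition (treating rivals' output as given): 259 - 4q_i - 2q_j = 0.
By symmetry each firm produces the same amount; substituting q_j = q_i yields q_i = 259/6.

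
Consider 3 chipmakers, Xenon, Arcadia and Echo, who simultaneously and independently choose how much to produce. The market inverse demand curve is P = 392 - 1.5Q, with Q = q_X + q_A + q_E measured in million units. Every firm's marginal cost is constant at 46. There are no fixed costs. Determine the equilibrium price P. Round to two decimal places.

132.50

A representative firm's profit is π_i = q_i(392 - 1.5Q) - 46q_i.
Setting ∂π_i/∂q_i = 0 with rivals' quantities fixed: 346 - 3q_i - (3/2)·Σ_{j≠i} q_j = 0.
By symmetry each firm produces the same amount; substituting Σ_{j≠i} q_j = 2q_i yields q_i = 346/6 = 173/3.
Total output Q = 173, so price P = 392 - (3/2)·173 = 265/2.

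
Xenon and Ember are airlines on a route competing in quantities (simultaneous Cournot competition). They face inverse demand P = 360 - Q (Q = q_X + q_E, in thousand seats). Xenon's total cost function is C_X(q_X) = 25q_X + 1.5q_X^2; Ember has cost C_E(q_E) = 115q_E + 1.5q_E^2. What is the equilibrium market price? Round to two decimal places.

263.33

Xenon's profit: π_X = (360 - Q)q_X - (25q_X + (3/2)q_X²). Setting ∂π_X/∂q_X = 0: 335 - 5q_X - (q_E) = 0.
Ember's profit: π_E = (360 - Q)q_E - (115q_E + (3/2)q_E²). Setting ∂π_E/∂q_E = 0: 245 - 5q_E - (q_X) = 0.
Rearranging gives the reaction functions q_X = (335 - q_E)/5 and q_E = (245 - q_X)/5.
Solving the pair: q_X = 715/12, q_E = 445/12.
Total output Q = 290/3, so price P = 360 - 290/3 = 790/3.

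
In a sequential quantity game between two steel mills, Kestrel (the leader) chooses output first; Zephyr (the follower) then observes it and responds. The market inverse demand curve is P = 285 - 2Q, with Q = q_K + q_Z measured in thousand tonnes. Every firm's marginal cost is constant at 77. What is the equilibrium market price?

129

Solve by backward induction. Given q_K, the follower Zephyr maximises π_Z = (285 - 2q_K - 2q_Z)q_Z - 77q_Z.
Follower FOC: 208 - 2q_K - 4q_Z = 0, so q_Z(q_K) = (208 - 2q_K)/4.
The leader anticipates this reaction. Substituting into P = 285 - 2Q gives P = 181 - q_K, so π_K = (181 - q_K)q_K - 77q_K.
Leader FOC: 104 - 2q_K = 0, so q_K = 52.
Then q_Z = (208 - 2·52)/4 = 26.
Total output Q = 78, so price P = 285 - 2·78 = 129.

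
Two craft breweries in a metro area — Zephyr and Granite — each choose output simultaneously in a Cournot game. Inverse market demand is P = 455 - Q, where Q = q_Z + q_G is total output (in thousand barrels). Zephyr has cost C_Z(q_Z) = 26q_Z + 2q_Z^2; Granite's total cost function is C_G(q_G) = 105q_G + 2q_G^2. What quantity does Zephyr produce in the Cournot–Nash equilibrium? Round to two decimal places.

63.54

Zephyr's profit: π_Z = (455 - Q)q_Z - (26q_Z + 2q_Z²). Setting ∂π_Z/∂q_Z = 0: 429 - 6q_Z - (q_G) = 0.
Granite's first-order condition: 350 - 6q_G - (q_Z) = 0.
Best responses: q_Z = (429 - q_G)/6, q_G = (350 - q_Z)/6.
Solving the pair: q_Z = 63.5429, q_G = 1671/35.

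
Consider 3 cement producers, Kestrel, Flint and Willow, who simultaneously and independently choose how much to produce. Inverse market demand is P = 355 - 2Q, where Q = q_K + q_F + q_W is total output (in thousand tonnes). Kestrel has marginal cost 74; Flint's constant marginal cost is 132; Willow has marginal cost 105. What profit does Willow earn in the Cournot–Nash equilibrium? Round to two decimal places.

Kestrel's profit: π_K = (355 - 2Q)q_K - (74q_K). Setting ∂π_K/∂q_K = 0: 281 - 4q_K - 2(q_F + q_W) = 0.
Flint's profit: π_F = (355 - 2Q)q_F - (132q_F). Setting ∂π_F/∂q_F = 0: 223 - 4q_F - 2(q_K + q_W) = 0.
Willow's profit: π_W = (355 - 2Q)q_W - (105q_W). Setting ∂π_W/∂q_W = 0: 250 - 4q_W - 2(q_K + q_F) = 0.
Adding the 3 conditions: 754 − 4Q − 4Q = 0, i.e. Q = 377/4.
Back-substituting: q_K = (281 − 377/2)/2 = 185/4, q_F = (223 − 377/2)/2 = 69/4, q_W = (250 − 377/2)/2 = 123/4.
Price P = 355 - 2·(377/4) = 333/2.
Willow's profit: (333/2 - 105)·(123/4) = 1891.1250.

1891.13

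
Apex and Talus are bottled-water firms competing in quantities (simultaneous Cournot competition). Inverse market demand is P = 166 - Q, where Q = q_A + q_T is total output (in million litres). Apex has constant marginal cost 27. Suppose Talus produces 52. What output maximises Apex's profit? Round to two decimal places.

With the rival's output fixed at 52, Apex's profit is π_A = (166 - 52 - q_A)q_A - (27q_A) = (114 - q_A)q_A - (27q_A).
∂π_A/∂q_A = 87 - 2q_A = 0, so q_A = 87/2.

43.50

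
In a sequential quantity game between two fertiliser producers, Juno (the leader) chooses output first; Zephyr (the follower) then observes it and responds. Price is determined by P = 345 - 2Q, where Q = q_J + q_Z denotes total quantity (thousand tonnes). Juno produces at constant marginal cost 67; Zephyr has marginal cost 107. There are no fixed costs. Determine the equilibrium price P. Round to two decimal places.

Solve by backward induction. Given q_J, the follower Zephyr maximises π_Z = (345 - 2q_J - 2q_Z)q_Z - 107q_Z.
∂π_Z/∂q_Z = 238 - 2q_J - 4q_Z = 0 gives the reaction function q_Z = (238 - 2q_J)/4.
Juno substitutes q_Z(q_J) into its own profit: π_J = q_J(345 - 2q_J - (238 - 2q_J)/2) - 67q_J = (226 - q_J)q_J - 67q_J.
Maximising: ∂π_J/∂q_J = 159 - 2q_J = 0, giving q_J = 159/2.
Then q_Z = (238 - 2·(159/2))/4 = 79/4.
Total output Q = 397/4, so price P = 345 - 2·(397/4) = 293/2.

146.50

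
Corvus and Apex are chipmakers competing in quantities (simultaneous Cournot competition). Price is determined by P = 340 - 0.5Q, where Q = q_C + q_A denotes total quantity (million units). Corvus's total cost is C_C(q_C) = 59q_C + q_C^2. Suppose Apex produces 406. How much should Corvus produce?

With the rival's output fixed at 406, Corvus's profit is π_C = (340 - (1/2)·406 - (1/2)q_C)q_C - (59q_C + q_C²) = (137 - (1/2)q_C)q_C - (59q_C + q_C²).
∂π_C/∂q_C = 78 - 3q_C = 0, so q_C = 26.

26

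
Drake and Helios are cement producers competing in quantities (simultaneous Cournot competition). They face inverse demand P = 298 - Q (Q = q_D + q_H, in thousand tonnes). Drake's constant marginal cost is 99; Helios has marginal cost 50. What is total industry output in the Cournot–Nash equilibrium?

149

Drake's profit: π_D = (298 - Q)q_D - (99q_D). Setting ∂π_D/∂q_D = 0: 199 - 2q_D - (q_H) = 0.
Helios's first-order condition: 248 - 2q_H - (q_D) = 0.
Best responses: q_D = (199 - q_H)/2, q_H = (248 - q_D)/2.
Solving the pair: q_D = 50, q_H = 99.
Total output Q = 50 + 99 = 149.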